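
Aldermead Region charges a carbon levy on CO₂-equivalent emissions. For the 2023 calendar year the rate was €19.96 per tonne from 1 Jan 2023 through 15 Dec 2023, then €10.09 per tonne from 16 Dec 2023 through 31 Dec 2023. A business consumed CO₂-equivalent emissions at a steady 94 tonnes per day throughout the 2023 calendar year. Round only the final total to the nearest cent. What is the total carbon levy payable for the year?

1 Jan – 15 Dec 2023: 349 days × 94 tonnes/day = 32,806 tonnes at €19.96/tonne → €654807.76
16 Dec – 31 Dec 2023: 16 days × 94 tonnes/day = 1,504 tonnes at €10.09/tonne → €15175.36

€669983.12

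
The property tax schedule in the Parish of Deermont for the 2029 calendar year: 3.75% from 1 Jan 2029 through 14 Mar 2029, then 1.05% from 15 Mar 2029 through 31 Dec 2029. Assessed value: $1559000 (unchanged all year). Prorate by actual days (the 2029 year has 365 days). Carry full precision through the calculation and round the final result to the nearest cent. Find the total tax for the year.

$24788.10

1 Jan – 14 Mar 2029: 73 days at 3.75% → $1559000 × 3.75% × 73/365 = $11692.5000
15 Mar – 31 Dec 2029: 292 days at 1.05% → $1559000 × 1.05% × 292/365 = $13095.6000
Total = $24788.1000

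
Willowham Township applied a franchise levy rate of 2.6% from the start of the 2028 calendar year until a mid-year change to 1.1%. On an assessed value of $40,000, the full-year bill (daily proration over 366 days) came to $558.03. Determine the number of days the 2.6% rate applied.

72 days

Let d = days at the first rate; then 366 − d days at the second rate.
$40,000 × [2.6%·d + 1.1%·(366−d)] / 366 = $558.03
Solving gives d = 72, so the new rate took effect on 13 March 2028.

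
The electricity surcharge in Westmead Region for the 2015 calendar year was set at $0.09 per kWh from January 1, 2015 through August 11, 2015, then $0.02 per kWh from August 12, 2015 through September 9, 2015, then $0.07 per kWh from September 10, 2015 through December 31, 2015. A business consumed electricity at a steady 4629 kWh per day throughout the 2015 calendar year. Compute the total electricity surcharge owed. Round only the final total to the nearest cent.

January 1 – August 11, 2015: 223 days × 4629 kWh/day = 1,032,267 kWh at $0.09/kWh → $92,904.03
August 12 – September 9, 2015: 29 days × 4629 kWh/day = 134,241 kWh at $0.02/kWh → $2,684.82
September 10 – December 31, 2015: 113 days × 4629 kWh/day = 523,077 kWh at $0.07/kWh → $36,615.39

$132,204.24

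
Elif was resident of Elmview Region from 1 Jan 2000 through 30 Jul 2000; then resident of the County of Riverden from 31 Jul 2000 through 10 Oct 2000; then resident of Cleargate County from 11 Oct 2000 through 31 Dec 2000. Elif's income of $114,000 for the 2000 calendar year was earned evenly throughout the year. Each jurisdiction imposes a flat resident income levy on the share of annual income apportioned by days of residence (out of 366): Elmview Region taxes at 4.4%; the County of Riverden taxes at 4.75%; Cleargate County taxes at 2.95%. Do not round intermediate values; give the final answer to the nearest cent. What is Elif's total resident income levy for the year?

Elmview Region, 1 Jan – 30 Jul 2000: 212 days → $114,000 × 4.4% × 212/366 = $2,905.4426
The County of Riverden, 31 Jul – 10 Oct 2000: 72 days → $114,000 × 4.75% × 72/366 = $1,065.2459
Cleargate County, 11 Oct – 31 Dec 2000: 82 days → $114,000 × 2.95% × 82/366 = $753.4590
Total = $4,724.1475

$4,724.15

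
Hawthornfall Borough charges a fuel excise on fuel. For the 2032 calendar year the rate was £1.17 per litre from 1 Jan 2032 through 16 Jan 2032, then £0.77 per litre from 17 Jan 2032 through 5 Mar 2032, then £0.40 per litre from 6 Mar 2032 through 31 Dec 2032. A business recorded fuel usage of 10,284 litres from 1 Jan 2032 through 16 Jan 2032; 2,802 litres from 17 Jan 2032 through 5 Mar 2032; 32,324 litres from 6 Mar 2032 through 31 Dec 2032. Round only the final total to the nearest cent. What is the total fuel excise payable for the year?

1 Jan – 16 Jan 2032: 10,284 litres at £1.17/litre → £12032.28
17 Jan – 5 Mar 2032: 2,802 litres at £0.77/litre → £2157.54
6 Mar – 31 Dec 2032: 32,324 litres at £0.40/litre → £12929.60

£27119.42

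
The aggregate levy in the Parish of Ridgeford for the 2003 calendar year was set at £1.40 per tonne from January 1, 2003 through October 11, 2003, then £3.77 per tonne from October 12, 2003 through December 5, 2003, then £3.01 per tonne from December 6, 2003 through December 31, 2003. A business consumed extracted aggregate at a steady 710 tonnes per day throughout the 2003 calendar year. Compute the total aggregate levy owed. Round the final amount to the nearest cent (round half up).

January 1 – October 11, 2003: 284 days × 710 tonnes/day = 201,640 tonnes at £1.40/tonne → £282,296.00
October 12 – December 5, 2003: 55 days × 710 tonnes/day = 39,050 tonnes at £3.77/tonne → £147,218.50
December 6 – December 31, 2003: 26 days × 710 tonnes/day = 18,460 tonnes at £3.01/tonne → £55,564.60

£485,079.10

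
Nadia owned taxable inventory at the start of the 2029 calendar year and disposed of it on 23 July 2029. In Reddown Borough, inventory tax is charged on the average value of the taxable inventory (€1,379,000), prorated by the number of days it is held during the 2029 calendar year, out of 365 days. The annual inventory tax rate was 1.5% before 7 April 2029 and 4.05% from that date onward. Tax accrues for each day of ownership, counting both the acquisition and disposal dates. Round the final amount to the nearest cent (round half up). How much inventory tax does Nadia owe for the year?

€21,965.77

1 January – 6 April 2029: 96 days at 1.5% → €1,379,000 × 1.5% × 96/365 = €5,440.4384
7 April – 23 July 2029: 108 days at 4.05% → €1,379,000 × 4.05% × 108/365 = €16,525.3315
Total = €21,965.7699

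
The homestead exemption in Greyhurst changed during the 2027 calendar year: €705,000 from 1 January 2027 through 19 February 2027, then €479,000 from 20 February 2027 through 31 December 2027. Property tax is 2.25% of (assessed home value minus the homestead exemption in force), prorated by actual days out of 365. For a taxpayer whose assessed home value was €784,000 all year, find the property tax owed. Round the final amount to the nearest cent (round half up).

€6,165.92

1 January – 19 February 2027: 50 days, exemption €705,000 → (€784,000 − €705,000) × 2.25% × 50/365 = €243.4932
20 February – 31 December 2027: 315 days, exemption €479,000 → (€784,000 − €479,000) × 2.25% × 315/365 = €5,922.4315
Total = €6,165.9247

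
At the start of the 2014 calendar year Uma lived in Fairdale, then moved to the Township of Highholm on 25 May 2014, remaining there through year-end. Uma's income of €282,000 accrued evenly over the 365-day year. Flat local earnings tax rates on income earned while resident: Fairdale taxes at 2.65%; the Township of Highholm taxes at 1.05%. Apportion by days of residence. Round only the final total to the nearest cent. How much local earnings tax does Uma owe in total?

€4,741.08

Fairdale, 1 Jan – 24 May 2014: 144 days → €282,000 × 2.65% × 144/365 = €2,948.2521
The Township of Highholm, 25 May – 31 Dec 2014: 221 days → €282,000 × 1.05% × 221/365 = €1,792.8247
Total = €4,741.0767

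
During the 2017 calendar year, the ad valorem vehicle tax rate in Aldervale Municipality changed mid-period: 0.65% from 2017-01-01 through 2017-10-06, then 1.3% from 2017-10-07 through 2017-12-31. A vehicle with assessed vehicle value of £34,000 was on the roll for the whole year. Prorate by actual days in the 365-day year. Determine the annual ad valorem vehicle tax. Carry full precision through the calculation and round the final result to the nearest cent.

2017-01-01 to 2017-10-06: 279 days at 0.65% → £34,000 × 0.65% × 279/365 = £168.9288
2017-10-07 to 2017-12-31: 86 days at 1.3% → £34,000 × 1.3% × 86/365 = £104.1425
Total = £273.0712

£273.07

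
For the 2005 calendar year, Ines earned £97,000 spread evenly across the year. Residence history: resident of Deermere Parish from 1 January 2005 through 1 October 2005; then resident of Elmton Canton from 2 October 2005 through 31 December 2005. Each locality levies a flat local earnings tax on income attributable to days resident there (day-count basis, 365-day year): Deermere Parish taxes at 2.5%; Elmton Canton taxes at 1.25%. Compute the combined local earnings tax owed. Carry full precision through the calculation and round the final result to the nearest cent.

Deermere Parish, 1 January – 1 October 2005: 274 days → £97,000 × 2.5% × 274/365 = £1,820.4110
Elmton Canton, 2 October – 31 December 2005: 91 days → £97,000 × 1.25% × 91/365 = £302.2945
Total = £2,122.7055

£2,122.71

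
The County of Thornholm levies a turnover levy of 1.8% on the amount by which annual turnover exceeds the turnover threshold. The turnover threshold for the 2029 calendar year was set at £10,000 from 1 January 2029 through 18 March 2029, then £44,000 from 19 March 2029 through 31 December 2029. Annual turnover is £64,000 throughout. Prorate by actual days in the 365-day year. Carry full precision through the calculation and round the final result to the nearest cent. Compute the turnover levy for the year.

£489.11

1 January – 18 March 2029: 77 days, exemption £10,000 → (£64,000 − £10,000) × 1.8% × 77/365 = £205.0521
19 March – 31 December 2029: 288 days, exemption £44,000 → (£64,000 − £44,000) × 1.8% × 288/365 = £284.0548
Total = £489.1068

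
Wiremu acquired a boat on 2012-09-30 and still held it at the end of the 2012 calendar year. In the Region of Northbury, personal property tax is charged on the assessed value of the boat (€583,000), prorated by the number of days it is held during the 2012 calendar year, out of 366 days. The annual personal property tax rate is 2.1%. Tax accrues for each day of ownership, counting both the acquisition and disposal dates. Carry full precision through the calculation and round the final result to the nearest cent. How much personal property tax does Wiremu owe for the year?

€3,110.93

Days held (2012-09-30 to 2012-12-31): 93 out of 366
Tax = €583,000 × 2.1% × 93/366 = €3,110.9262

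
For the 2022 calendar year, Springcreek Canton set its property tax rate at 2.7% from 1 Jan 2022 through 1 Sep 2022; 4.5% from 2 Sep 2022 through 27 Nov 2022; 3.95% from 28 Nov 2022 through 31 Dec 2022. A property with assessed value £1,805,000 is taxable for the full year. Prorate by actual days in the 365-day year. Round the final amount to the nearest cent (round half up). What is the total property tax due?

£58,580.90

1 Jan – 1 Sep 2022: 244 days at 2.7% → £1,805,000 × 2.7% × 244/365 = £32,579.0137
2 Sep – 27 Nov 2022: 87 days at 4.5% → £1,805,000 × 4.5% × 87/365 = £19,360.4795
28 Nov – 31 Dec 2022: 34 days at 3.95% → £1,805,000 × 3.95% × 34/365 = £6,641.4110
Total = £58,580.9041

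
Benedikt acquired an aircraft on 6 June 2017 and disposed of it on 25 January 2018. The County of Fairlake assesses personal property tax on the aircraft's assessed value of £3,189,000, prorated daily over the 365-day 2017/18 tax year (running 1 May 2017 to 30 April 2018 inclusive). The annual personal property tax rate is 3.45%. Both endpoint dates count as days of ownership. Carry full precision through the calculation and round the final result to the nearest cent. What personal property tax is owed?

Days held (6 June 2017 – 25 January 2018): 234 out of 365
Tax = £3,189,000 × 3.45% × 234/365 = £70,533.6904

£70,533.69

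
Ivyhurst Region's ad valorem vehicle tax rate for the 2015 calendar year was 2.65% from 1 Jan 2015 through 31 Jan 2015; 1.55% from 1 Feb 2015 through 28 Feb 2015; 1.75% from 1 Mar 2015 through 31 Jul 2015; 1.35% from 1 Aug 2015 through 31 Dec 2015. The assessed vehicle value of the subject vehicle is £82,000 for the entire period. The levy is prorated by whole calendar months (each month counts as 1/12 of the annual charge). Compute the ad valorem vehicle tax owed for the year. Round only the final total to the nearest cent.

£1,346.17

1 Jan – 31 Jan 2015: 1 month at 2.65% → £82,000 × 2.65% × 1/12 = £181.0833
1 Feb – 28 Feb 2015: 1 month at 1.55% → £82,000 × 1.55% × 1/12 = £105.9167
1 Mar – 31 Jul 2015: 5 months at 1.75% → £82,000 × 1.75% × 5/12 = £597.9167
1 Aug – 31 Dec 2015: 5 months at 1.35% → £82,000 × 1.35% × 5/12 = £461.2500
Total = £1,346.1667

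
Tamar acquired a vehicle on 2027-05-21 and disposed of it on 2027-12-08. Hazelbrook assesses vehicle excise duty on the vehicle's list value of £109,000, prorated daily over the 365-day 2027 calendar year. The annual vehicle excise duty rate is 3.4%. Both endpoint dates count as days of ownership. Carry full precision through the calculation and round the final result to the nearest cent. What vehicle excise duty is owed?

£2,050.99

Days held (2027-05-21 to 2027-12-08): 202 out of 365
Tax = £109,000 × 3.4% × 202/365 = £2,050.9918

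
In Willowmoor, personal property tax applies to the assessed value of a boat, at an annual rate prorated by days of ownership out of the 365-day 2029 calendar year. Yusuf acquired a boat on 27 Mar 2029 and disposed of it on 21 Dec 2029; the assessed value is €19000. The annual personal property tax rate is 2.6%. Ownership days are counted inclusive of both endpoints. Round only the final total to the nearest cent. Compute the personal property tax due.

Days held (27 Mar – 21 Dec 2029): 270 out of 365
Tax = €19000 × 2.6% × 270/365 = €365.4247

€365.42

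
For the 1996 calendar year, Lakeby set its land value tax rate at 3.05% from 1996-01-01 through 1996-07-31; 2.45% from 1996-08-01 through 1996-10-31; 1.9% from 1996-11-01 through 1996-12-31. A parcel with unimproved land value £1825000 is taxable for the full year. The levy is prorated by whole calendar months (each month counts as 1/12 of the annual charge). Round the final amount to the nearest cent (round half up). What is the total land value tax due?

1996-01-01 to 1996-07-31: 7 months at 3.05% → £1825000 × 3.05% × 7/12 = £32469.7917
1996-08-01 to 1996-10-31: 3 months at 2.45% → £1825000 × 2.45% × 3/12 = £11178.1250
1996-11-01 to 1996-12-31: 2 months at 1.9% → £1825000 × 1.9% × 2/12 = £5779.1667
Total = £49427.0833

£49427.08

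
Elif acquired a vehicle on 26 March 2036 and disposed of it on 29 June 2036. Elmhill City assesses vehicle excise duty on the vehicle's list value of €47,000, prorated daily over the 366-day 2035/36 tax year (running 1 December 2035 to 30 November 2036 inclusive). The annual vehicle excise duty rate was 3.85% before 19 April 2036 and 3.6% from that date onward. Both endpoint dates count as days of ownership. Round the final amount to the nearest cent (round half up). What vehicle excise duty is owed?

26 March – 18 April 2036: 24 days at 3.85% → €47,000 × 3.85% × 24/366 = €118.6557
19 April – 29 June 2036: 72 days at 3.6% → €47,000 × 3.6% × 72/366 = €332.8525
Total = €451.5082

€451.51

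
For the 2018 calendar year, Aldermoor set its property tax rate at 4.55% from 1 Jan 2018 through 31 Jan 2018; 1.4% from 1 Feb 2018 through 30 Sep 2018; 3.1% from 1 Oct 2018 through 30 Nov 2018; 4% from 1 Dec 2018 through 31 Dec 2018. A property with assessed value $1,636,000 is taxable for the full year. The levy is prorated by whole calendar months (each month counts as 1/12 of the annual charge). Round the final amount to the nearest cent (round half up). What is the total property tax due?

$35,378.50

1 Jan – 31 Jan 2018: 1 month at 4.55% → $1,636,000 × 4.55% × 1/12 = $6,203.1667
1 Feb – 30 Sep 2018: 8 months at 1.4% → $1,636,000 × 1.4% × 8/12 = $15,269.3333
1 Oct – 30 Nov 2018: 2 months at 3.1% → $1,636,000 × 3.1% × 2/12 = $8,452.6667
1 Dec – 31 Dec 2018: 1 month at 4% → $1,636,000 × 4% × 1/12 = $5,453.3333
Total = $35,378.5000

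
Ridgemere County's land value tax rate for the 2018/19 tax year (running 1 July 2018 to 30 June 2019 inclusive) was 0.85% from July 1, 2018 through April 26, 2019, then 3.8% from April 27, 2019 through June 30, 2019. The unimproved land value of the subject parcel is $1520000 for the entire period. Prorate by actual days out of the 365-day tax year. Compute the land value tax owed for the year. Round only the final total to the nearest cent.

$20905.21

July 1, 2018 – April 26, 2019: 300 days at 0.85% → $1520000 × 0.85% × 300/365 = $10619.1781
April 27 – June 30, 2019: 65 days at 3.8% → $1520000 × 3.8% × 65/365 = $10286.0274
Total = $20905.2055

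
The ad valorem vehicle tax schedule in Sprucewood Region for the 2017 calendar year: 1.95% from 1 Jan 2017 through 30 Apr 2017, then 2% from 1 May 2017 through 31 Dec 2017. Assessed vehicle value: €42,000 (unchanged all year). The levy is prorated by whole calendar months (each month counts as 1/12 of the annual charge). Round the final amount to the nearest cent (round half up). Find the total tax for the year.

€833.00

1 Jan – 30 Apr 2017: 4 months at 1.95% → €42,000 × 1.95% × 4/12 = €273.0000
1 May – 31 Dec 2017: 8 months at 2% → €42,000 × 2% × 8/12 = €560.0000
Total = €833.0000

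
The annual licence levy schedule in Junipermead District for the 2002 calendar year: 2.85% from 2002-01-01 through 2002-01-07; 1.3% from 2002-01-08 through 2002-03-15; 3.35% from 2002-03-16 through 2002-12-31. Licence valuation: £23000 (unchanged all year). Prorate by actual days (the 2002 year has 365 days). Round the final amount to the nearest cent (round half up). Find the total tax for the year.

£681.75

2002-01-01 to 2002-01-07: 7 days at 2.85% → £23000 × 2.85% × 7/365 = £12.5712
2002-01-08 to 2002-03-15: 67 days at 1.3% → £23000 × 1.3% × 67/365 = £54.8849
2002-03-16 to 2002-12-31: 291 days at 3.35% → £23000 × 3.35% × 291/365 = £614.2890
Total = £681.7452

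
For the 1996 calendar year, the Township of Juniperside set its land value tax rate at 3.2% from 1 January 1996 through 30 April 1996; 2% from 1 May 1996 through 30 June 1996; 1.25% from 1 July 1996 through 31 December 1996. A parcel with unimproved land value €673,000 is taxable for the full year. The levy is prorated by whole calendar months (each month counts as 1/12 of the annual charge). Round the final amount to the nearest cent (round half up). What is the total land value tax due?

€13,628.25

1 January – 30 April 1996: 4 months at 3.2% → €673,000 × 3.2% × 4/12 = €7,178.6667
1 May – 30 June 1996: 2 months at 2% → €673,000 × 2% × 2/12 = €2,243.3333
1 July – 31 December 1996: 6 months at 1.25% → €673,000 × 1.25% × 6/12 = €4,206.2500
Total = €13,628.2500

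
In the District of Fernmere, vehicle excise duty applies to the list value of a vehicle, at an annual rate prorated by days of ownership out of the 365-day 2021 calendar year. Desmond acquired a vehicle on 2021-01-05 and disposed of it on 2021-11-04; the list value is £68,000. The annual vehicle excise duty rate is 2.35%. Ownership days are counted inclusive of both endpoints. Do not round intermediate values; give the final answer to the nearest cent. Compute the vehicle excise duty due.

Days held (2021-01-05 to 2021-11-04): 304 out of 365
Tax = £68,000 × 2.35% × 304/365 = £1,330.9370

£1,330.94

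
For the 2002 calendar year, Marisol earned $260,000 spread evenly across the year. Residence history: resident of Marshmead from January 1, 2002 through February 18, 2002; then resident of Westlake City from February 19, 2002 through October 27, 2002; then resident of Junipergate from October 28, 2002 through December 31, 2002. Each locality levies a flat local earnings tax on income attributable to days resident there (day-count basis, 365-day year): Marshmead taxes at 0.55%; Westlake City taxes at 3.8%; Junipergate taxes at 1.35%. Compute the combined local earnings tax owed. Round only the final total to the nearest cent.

$7,611.23

Marshmead, January 1 – February 18, 2002: 49 days → $260,000 × 0.55% × 49/365 = $191.9726
Westlake City, February 19 – October 27, 2002: 251 days → $260,000 × 3.8% × 251/365 = $6,794.1918
Junipergate, October 28 – December 31, 2002: 65 days → $260,000 × 1.35% × 65/365 = $625.0685
Total = $7,611.2329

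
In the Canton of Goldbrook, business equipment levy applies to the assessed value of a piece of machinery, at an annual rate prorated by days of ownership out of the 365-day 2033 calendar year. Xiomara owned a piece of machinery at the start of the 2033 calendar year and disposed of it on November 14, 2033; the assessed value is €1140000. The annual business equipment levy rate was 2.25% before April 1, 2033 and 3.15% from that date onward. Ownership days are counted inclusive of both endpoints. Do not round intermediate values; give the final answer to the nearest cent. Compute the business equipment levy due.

January 1 – March 31, 2033: 90 days at 2.25% → €1140000 × 2.25% × 90/365 = €6324.6575
April 1 – November 14, 2033: 228 days at 3.15% → €1140000 × 3.15% × 228/365 = €22431.4521
Total = €28756.1096

€28756.11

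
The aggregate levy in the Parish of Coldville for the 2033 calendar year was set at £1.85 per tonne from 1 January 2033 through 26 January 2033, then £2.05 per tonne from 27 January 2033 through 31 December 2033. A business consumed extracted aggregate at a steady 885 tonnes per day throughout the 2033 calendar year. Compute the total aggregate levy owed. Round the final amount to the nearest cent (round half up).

£657,599.25

1 January – 26 January 2033: 26 days × 885 tonnes/day = 23,010 tonnes at £1.85/tonne → £42,568.50
27 January – 31 December 2033: 339 days × 885 tonnes/day = 300,015 tonnes at £2.05/tonne → £615,030.75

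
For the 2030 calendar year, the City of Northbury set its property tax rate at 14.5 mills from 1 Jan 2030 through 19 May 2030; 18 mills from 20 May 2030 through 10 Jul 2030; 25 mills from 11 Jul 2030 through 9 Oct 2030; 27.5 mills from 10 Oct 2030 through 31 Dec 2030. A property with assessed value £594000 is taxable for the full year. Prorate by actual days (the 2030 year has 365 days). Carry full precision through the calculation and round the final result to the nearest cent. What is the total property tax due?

1 Jan – 19 May 2030: 139 days at 14.5 mills → £594000 × 1.45% × 139/365 = £3280.0192
20 May – 10 Jul 2030: 52 days at 18 mills → £594000 × 1.8% × 52/365 = £1523.2438
11 Jul – 9 Oct 2030: 91 days at 25 mills → £594000 × 2.5% × 91/365 = £3702.3288
10 Oct – 31 Dec 2030: 83 days at 27.5 mills → £594000 × 2.75% × 83/365 = £3714.5342
Total = £12220.1260

£12220.13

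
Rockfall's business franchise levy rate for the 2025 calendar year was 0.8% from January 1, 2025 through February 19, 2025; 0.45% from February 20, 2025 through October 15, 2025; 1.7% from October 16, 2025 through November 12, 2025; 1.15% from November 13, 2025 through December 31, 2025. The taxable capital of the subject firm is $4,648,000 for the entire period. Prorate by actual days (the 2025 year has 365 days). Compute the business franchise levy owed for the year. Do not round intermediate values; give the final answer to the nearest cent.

January 1 – February 19, 2025: 50 days at 0.8% → $4,648,000 × 0.8% × 50/365 = $5,093.6986
February 20 – October 15, 2025: 238 days at 0.45% → $4,648,000 × 0.45% × 238/365 = $13,638.3781
October 16 – November 12, 2025: 28 days at 1.7% → $4,648,000 × 1.7% × 28/365 = $6,061.5014
November 13 – December 31, 2025: 49 days at 1.15% → $4,648,000 × 1.15% × 49/365 = $7,175.7479
Total = $31,969.3260

$31,969.33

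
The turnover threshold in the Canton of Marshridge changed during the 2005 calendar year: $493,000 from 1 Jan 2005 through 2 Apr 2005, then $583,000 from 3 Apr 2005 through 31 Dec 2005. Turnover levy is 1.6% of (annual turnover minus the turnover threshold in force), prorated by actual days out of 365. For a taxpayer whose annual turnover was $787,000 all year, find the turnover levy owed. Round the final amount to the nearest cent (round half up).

$3,626.96

1 Jan – 2 Apr 2005: 92 days, exemption $493,000 → ($787,000 − $493,000) × 1.6% × 92/365 = $1,185.6658
3 Apr – 31 Dec 2005: 273 days, exemption $583,000 → ($787,000 − $583,000) × 1.6% × 273/365 = $2,441.2932
Total = $3,626.9589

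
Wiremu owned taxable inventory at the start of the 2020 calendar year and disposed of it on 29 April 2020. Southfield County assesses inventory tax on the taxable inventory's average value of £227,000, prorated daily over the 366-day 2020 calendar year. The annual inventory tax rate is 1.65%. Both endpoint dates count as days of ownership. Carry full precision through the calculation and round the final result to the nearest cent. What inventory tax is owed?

Days held (1 January – 29 April 2020): 120 out of 366
Tax = £227,000 × 1.65% × 120/366 = £1,228.0328

£1,228.03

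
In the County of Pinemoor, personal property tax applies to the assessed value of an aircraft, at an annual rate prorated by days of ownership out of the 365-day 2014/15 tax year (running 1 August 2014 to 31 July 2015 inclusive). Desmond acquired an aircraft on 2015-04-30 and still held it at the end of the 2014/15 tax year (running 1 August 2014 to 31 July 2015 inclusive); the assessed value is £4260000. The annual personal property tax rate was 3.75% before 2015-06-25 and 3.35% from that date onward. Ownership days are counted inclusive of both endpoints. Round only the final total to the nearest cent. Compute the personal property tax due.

£38976.08

2015-04-30 to 2015-06-24: 56 days at 3.75% → £4260000 × 3.75% × 56/365 = £24509.5890
2015-06-25 to 2015-07-31: 37 days at 3.35% → £4260000 × 3.35% × 37/365 = £14466.4932
Total = £38976.0822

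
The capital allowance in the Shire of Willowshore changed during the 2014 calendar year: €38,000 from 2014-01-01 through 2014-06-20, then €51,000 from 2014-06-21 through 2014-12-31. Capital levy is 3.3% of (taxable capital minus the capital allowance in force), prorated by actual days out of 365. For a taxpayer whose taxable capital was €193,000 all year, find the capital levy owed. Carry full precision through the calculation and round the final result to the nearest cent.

2014-01-01 to 2014-06-20: 171 days, exemption €38,000 → (€193,000 − €38,000) × 3.3% × 171/365 = €2,396.3425
2014-06-21 to 2014-12-31: 194 days, exemption €51,000 → (€193,000 − €51,000) × 3.3% × 194/365 = €2,490.6411
Total = €4,886.9836

€4,886.98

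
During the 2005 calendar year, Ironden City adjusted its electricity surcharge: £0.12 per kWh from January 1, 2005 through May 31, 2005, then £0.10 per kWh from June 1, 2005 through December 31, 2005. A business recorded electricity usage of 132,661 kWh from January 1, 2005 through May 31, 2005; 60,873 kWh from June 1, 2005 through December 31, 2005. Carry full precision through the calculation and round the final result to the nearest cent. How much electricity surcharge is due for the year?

January 1 – May 31, 2005: 132,661 kWh at £0.12/kWh → £15,919.32
June 1 – December 31, 2005: 60,873 kWh at £0.10/kWh → £6,087.30

£22,006.62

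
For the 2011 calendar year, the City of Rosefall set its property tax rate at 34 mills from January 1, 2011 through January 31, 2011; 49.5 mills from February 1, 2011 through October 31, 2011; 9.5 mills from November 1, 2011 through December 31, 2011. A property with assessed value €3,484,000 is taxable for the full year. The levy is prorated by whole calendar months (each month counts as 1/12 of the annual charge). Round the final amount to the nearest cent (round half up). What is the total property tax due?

January 1 – January 31, 2011: 1 month at 34 mills → €3,484,000 × 3.4% × 1/12 = €9,871.3333
February 1 – October 31, 2011: 9 months at 49.5 mills → €3,484,000 × 4.95% × 9/12 = €129,343.5000
November 1 – December 31, 2011: 2 months at 9.5 mills → €3,484,000 × 0.95% × 2/12 = €5,516.3333
Total = €144,731.1667

€144,731.17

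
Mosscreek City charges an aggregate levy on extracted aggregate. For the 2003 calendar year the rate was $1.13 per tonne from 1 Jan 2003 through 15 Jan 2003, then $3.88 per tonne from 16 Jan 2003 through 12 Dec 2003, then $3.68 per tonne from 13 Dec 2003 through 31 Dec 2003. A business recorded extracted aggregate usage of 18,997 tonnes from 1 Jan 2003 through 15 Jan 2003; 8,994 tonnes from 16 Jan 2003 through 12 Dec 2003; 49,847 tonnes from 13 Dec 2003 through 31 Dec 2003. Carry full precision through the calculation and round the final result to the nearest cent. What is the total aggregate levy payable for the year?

1 Jan – 15 Jan 2003: 18,997 tonnes at $1.13/tonne → $21466.61
16 Jan – 12 Dec 2003: 8,994 tonnes at $3.88/tonne → $34896.72
13 Dec – 31 Dec 2003: 49,847 tonnes at $3.68/tonne → $183436.96

$239800.29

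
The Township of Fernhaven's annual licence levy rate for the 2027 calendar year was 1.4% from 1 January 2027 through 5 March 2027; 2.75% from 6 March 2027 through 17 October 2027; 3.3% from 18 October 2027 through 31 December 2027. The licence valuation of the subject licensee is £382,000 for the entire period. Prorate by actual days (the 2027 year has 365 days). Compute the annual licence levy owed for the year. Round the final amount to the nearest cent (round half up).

£10,032.47

1 January – 5 March 2027: 64 days at 1.4% → £382,000 × 1.4% × 64/365 = £937.7315
6 March – 17 October 2027: 226 days at 2.75% → £382,000 × 2.75% × 226/365 = £6,504.4658
18 October – 31 December 2027: 75 days at 3.3% → £382,000 × 3.3% × 75/365 = £2,590.2740
Total = £10,032.4712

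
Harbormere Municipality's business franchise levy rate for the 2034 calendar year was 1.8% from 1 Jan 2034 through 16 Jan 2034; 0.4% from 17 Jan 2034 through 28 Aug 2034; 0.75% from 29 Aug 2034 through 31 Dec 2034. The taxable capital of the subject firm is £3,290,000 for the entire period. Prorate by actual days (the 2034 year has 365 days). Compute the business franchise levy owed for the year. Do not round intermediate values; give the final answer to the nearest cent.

£19,122.56

1 Jan – 16 Jan 2034: 16 days at 1.8% → £3,290,000 × 1.8% × 16/365 = £2,595.9452
17 Jan – 28 Aug 2034: 224 days at 0.4% → £3,290,000 × 0.4% × 224/365 = £8,076.2740
29 Aug – 31 Dec 2034: 125 days at 0.75% → £3,290,000 × 0.75% × 125/365 = £8,450.3425
Total = £19,122.5616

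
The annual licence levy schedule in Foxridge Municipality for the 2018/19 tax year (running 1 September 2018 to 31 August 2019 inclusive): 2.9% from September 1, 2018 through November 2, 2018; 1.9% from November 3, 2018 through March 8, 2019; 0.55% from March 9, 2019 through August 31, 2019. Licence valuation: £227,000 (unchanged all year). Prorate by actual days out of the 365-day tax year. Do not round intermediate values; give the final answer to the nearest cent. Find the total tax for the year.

September 1 – November 2, 2018: 63 days at 2.9% → £227,000 × 2.9% × 63/365 = £1,136.2438
November 3, 2018 – March 8, 2019: 126 days at 1.9% → £227,000 × 1.9% × 126/365 = £1,488.8712
March 9 – August 31, 2019: 176 days at 0.55% → £227,000 × 0.55% × 176/365 = £602.0164
Total = £3,227.1315

£3,227.13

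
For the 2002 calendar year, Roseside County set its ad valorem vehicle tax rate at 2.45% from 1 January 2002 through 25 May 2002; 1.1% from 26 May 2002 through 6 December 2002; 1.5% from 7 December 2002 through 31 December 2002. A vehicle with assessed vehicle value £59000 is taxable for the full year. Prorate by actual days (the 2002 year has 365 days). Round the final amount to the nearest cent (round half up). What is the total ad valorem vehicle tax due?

£981.58

1 January – 25 May 2002: 145 days at 2.45% → £59000 × 2.45% × 145/365 = £574.2397
26 May – 6 December 2002: 195 days at 1.1% → £59000 × 1.1% × 195/365 = £346.7260
7 December – 31 December 2002: 25 days at 1.5% → £59000 × 1.5% × 25/365 = £60.6164
Total = £981.5822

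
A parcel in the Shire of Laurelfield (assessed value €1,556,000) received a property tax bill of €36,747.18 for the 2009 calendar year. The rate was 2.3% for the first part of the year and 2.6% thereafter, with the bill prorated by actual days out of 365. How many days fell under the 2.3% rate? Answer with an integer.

290 days

Let d = days at the first rate; then 365 − d days at the second rate.
€1,556,000 × [2.3%·d + 2.6%·(365−d)] / 365 = €36,747.18
Solving gives d = 290, so the new rate took effect on 18 October 2009.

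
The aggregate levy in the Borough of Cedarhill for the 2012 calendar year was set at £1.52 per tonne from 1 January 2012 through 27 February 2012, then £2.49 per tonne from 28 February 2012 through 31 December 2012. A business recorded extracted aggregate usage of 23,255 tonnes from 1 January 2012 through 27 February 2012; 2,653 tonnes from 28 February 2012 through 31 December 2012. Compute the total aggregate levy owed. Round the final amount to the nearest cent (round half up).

1 January – 27 February 2012: 23,255 tonnes at £1.52/tonne → £35,347.60
28 February – 31 December 2012: 2,653 tonnes at £2.49/tonne → £6,605.97

£41,953.57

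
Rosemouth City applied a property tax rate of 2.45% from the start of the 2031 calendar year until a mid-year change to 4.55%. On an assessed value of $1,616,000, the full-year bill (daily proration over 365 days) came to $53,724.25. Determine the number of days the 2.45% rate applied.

213 days

Let d = days at the first rate; then 365 − d days at the second rate.
$1,616,000 × [2.45%·d + 4.55%·(365−d)] / 365 = $53,724.25
Solving gives d = 213, so the new rate took effect on August 2, 2031.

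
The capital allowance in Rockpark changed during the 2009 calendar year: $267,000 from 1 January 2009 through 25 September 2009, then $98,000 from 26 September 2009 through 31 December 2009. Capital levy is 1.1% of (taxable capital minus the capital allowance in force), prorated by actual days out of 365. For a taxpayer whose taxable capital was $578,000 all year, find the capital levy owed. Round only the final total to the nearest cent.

1 January – 25 September 2009: 268 days, exemption $267,000 → ($578,000 − $267,000) × 1.1% × 268/365 = $2,511.8575
26 September – 31 December 2009: 97 days, exemption $98,000 → ($578,000 − $98,000) × 1.1% × 97/365 = $1,403.1781
Total = $3,915.0356

$3,915.04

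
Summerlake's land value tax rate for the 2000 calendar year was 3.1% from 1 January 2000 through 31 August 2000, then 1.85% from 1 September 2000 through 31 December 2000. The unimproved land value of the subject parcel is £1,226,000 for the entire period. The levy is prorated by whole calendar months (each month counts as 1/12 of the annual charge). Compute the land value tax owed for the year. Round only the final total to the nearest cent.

1 January – 31 August 2000: 8 months at 3.1% → £1,226,000 × 3.1% × 8/12 = £25,337.3333
1 September – 31 December 2000: 4 months at 1.85% → £1,226,000 × 1.85% × 4/12 = £7,560.3333
Total = £32,897.6667

£32,897.67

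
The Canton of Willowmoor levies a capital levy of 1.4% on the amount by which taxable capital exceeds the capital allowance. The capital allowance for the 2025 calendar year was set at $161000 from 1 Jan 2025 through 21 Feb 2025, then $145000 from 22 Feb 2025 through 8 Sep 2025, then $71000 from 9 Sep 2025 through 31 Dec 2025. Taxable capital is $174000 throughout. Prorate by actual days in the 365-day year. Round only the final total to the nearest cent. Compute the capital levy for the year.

1 Jan – 21 Feb 2025: 52 days, exemption $161000 → ($174000 − $161000) × 1.4% × 52/365 = $25.9288
22 Feb – 8 Sep 2025: 199 days, exemption $145000 → ($174000 − $145000) × 1.4% × 199/365 = $221.3534
9 Sep – 31 Dec 2025: 114 days, exemption $71000 → ($174000 − $71000) × 1.4% × 114/365 = $450.3781
Total = $697.6603

$697.66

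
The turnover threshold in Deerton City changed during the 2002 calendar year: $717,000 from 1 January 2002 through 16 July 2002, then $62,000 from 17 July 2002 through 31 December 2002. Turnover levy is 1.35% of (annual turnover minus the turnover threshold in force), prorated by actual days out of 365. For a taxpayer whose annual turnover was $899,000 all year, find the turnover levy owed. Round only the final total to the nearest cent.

1 January – 16 July 2002: 197 days, exemption $717,000 → ($899,000 − $717,000) × 1.35% × 197/365 = $1,326.1068
17 July – 31 December 2002: 168 days, exemption $62,000 → ($899,000 − $62,000) × 1.35% × 168/365 = $5,200.8658
Total = $6,526.9726

$6,526.97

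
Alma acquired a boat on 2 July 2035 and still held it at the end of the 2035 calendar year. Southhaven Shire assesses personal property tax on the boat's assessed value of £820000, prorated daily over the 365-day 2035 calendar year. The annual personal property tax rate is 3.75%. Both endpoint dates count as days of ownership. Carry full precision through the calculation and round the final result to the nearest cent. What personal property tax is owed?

Days held (2 July – 31 December 2035): 183 out of 365
Tax = £820000 × 3.75% × 183/365 = £15417.1233

£15417.12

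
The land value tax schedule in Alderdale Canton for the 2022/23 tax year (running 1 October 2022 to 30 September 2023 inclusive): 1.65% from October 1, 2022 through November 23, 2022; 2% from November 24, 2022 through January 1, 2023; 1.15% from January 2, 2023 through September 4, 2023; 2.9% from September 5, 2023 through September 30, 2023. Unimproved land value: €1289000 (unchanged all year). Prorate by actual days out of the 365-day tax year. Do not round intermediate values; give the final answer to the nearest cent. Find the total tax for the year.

October 1 – November 23, 2022: 54 days at 1.65% → €1289000 × 1.65% × 54/365 = €3146.5726
November 24, 2022 – January 1, 2023: 39 days at 2% → €1289000 × 2% × 39/365 = €2754.5753
January 2 – September 4, 2023: 246 days at 1.15% → €1289000 × 1.15% × 246/365 = €9990.6329
September 5 – September 30, 2023: 26 days at 2.9% → €1289000 × 2.9% × 26/365 = €2662.7562
Total = €18554.5370

€18554.54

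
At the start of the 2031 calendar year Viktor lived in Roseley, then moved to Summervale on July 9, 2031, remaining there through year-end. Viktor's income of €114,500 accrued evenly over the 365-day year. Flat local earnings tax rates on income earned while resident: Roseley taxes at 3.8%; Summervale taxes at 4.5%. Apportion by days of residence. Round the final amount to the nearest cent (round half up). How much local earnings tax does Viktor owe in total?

€4,737.48

Roseley, January 1 – July 8, 2031: 189 days → €114,500 × 3.8% × 189/365 = €2,252.9836
Summervale, July 9 – December 31, 2031: 176 days → €114,500 × 4.5% × 176/365 = €2,484.4932
Total = €4,737.4767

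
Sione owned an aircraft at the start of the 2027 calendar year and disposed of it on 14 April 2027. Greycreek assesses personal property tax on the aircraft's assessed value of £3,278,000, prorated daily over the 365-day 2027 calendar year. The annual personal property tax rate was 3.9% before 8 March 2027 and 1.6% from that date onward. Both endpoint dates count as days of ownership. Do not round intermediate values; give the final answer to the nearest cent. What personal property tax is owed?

1 January – 7 March 2027: 66 days at 3.9% → £3,278,000 × 3.9% × 66/365 = £23,116.6356
8 March – 14 April 2027: 38 days at 1.6% → £3,278,000 × 1.6% × 38/365 = £5,460.3397
Total = £28,576.9753

£28,576.98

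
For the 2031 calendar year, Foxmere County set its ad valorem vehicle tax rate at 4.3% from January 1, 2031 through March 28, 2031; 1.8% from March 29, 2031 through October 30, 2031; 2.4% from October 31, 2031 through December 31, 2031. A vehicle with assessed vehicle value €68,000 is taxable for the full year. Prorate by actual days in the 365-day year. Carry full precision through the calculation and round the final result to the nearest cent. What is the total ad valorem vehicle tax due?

€1,698.51

January 1 – March 28, 2031: 87 days at 4.3% → €68,000 × 4.3% × 87/365 = €696.9534
March 29 – October 30, 2031: 216 days at 1.8% → €68,000 × 1.8% × 216/365 = €724.3397
October 31 – December 31, 2031: 62 days at 2.4% → €68,000 × 2.4% × 62/365 = €277.2164
Total = €1,698.5096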